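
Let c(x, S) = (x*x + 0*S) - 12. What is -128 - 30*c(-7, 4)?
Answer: -1238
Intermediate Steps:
c(x, S) = -12 + x**2 (c(x, S) = (x**2 + 0) - 12 = x**2 - 12 = -12 + x**2)
-128 - 30*c(-7, 4) = -128 - 30*(-12 + (-7)**2) = -128 - 30*(-12 + 49) = -128 - 30*37 = -128 - 1110 = -1238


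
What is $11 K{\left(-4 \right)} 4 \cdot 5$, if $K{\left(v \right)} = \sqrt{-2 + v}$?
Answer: $220 i \sqrt{6} \approx 538.89 i$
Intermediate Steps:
$11 K{\left(-4 \right)} 4 \cdot 5 = 11 \sqrt{-2 - 4} \cdot 4 \cdot 5 = 11 \sqrt{-6} \cdot 20 = 11 i \sqrt{6} \cdot 20 = 220 i \sqrt{6}$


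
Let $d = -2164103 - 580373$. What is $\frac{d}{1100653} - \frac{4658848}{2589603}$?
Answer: $- \frac{12234878310772}{2850254310759} \approx -4.2926$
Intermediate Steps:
$d = -2744476$
$\frac{d}{1100653} - \frac{4658848}{2589603} = - \frac{2744476}{1100653} - \frac{4658848}{2589603} = - \frac{12234878310772}{2850254310759}$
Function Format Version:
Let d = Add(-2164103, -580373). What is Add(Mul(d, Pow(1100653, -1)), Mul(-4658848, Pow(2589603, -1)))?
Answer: Rational(-12234878310772, 2850254310759) ≈ -4.2926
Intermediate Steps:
d = -2744476
Add(Mul(d, Pow(1100653, -1)), Mul(-4658848, Pow(2589603, -1))) = Add(Mul(-2744476, Pow(1100653, -1)), Mul(-4658848, Pow(2589603, -1))) = Add(Mul(-2744476, Rational(1, 1100653)), Mul(-4658848, Rational(1, 2589603))) = Add(Rational(-2744476, 1100653), Rational(-4658848, 2589603)) = Rational(-12234878310772, 2850254310759)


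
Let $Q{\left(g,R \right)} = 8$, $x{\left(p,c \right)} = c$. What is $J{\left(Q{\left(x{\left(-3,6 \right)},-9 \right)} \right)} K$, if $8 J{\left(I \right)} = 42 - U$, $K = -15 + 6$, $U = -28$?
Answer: $- \frac{315}{4} \approx -78.75$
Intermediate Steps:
$K = -9$
$J{\left(I \right)} = \frac{35}{4}$ ($J{\left(I \right)} = \frac{42 - -28}{8} = \frac{42 + 28}{8} = \frac{1}{8} \cdot 70 = \frac{35}{4}$)
$J{\left(Q{\left(x{\left(-3,6 \right)},-9 \right)} \right)} K = \frac{35}{4} \left(-9\right) = - \frac{315}{4}$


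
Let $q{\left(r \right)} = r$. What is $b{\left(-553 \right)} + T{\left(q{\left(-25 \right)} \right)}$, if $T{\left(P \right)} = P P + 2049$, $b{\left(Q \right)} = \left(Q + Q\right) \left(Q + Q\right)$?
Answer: $1225910$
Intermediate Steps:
$b{\left(Q \right)} = 4 Q^{2}$ ($b{\left(Q \right)} = 2 Q 2 Q = 4 Q^{2}$)
$T{\left(P \right)} = 2049 + P^{2}$ ($T{\left(P \right)} = P^{2} + 2049 = 2049 + P^{2}$)
$b{\left(-553 \right)} + T{\left(q{\left(-25 \right)} \right)} = 4 \left(-553\right)^{2} + \left(2049 + \left(-25\right)^{2}\right) = 4 \cdot 305809 + \left(2049 + 625\right) = 1223236 + 2674 = 1225910$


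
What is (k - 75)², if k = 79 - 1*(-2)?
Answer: 36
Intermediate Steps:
k = 81 (k = 79 + 2 = 81)
(k - 75)² = (81 - 75)² = 6² = 36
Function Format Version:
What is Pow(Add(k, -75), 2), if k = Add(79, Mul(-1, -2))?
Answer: 36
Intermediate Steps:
k = 81 (k = Add(79, 2) = 81)
Pow(Add(k, -75), 2) = Pow(Add(81, -75), 2) = Pow(6, 2) = 36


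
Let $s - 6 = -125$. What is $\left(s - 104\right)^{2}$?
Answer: $49729$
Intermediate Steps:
$s = -119$ ($s = 6 - 125 = -119$)
$\left(s - 104\right)^{2} = \left(-119 - 104\right)^{2} = \left(-223\right)^{2} = 49729$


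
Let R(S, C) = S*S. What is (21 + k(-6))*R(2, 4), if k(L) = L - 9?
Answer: 24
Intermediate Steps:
k(L) = -9 + L
R(S, C) = S²
(21 + k(-6))*R(2, 4) = (21 + (-9 - 6))*2² = (21 - 15)*4 = 6*4 = 24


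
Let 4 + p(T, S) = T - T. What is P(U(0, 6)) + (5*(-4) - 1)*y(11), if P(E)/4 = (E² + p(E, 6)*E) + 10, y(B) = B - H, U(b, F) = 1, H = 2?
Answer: -161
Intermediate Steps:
p(T, S) = -4 (p(T, S) = -4 + (T - T) = -4 + 0 = -4)
y(B) = -2 + B (y(B) = B - 1*2 = B - 2 = -2 + B)
P(E) = 40 - 16*E + 4*E² (P(E) = 4*((E² - 4*E) + 10) = 4*(10 + E² - 4*E) = 40 - 16*E + 4*E²)
P(U(0, 6)) + (5*(-4) - 1)*y(11) = (40 - 16*1 + 4*1²) + (5*(-4) - 1)*(-2 + 11) = (40 - 16 + 4*1) + (-20 - 1)*9 = (40 - 16 + 4) - 21*9 = 28 - 189 = -161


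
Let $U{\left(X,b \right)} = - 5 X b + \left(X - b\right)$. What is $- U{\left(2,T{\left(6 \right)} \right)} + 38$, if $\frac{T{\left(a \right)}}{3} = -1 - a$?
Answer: $-195$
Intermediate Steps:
$T{\left(a \right)} = -3 - 3 a$ ($T{\left(a \right)} = 3 \left(-1 - a\right) = -3 - 3 a$)
$U{\left(X,b \right)} = X - b - 5 X b$ ($U{\left(X,b \right)} = - 5 X b + \left(X - b\right) = X - b - 5 X b$)
$- U{\left(2,T{\left(6 \right)} \right)} + 38 = - (2 - \left(-3 - 18\right) - 10 \left(-3 - 18\right)) + 38 = - (2 - -21 - 10 \left(-21\right)) + 38 = - (2 + 21 + 210) + 38 = \left(-1\right) 233 + 38 = -233 + 38 = -195$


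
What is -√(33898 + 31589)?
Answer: -√65487 ≈ -255.90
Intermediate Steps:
-√(33898 + 31589) = -√65487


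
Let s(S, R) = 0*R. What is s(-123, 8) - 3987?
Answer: -3987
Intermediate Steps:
s(S, R) = 0
s(-123, 8) - 3987 = 0 - 3987 = -3987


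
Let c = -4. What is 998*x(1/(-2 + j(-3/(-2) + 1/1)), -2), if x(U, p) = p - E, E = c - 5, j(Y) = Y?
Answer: 6986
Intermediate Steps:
E = -9 (E = -4 - 5 = -9)
x(U, p) = 9 + p (x(U, p) = p - 1*(-9) = p + 9 = 9 + p)
998*x(1/(-2 + j(-3/(-2) + 1/1)), -2) = 998*(9 - 2) = 998*7 = 6986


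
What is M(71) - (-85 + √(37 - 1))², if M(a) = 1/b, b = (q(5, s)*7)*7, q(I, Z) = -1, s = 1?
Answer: -305810/49 ≈ -6241.0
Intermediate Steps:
b = -49 (b = -1*7*7 = -7*7 = -49)
M(a) = -1/49 (M(a) = 1/(-49) = -1/49)
M(71) - (-85 + √(37 - 1))² = -1/49 - (-85 + √(37 - 1))² = -1/49 - (-85 + √36)² = -1/49 - (-85 + 6)² = -1/49 - 1*(-79)² = -1/49 - 1*6241 = -1/49 - 6241 = -305810/49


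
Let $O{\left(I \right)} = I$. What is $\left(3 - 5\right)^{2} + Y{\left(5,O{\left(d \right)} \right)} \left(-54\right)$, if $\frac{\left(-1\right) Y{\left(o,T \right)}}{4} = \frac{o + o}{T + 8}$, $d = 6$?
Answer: $\frac{1108}{7} \approx 158.29$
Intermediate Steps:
$Y{\left(o,T \right)} = - \frac{8 o}{8 + T}$ ($Y{\left(o,T \right)} = - 4 \frac{o + o}{T + 8} = - 4 \frac{2 o}{8 + T} = - \frac{8 o}{8 + T}$)
$\left(3 - 5\right)^{2} + Y{\left(5,O{\left(d \right)} \right)} \left(-54\right) = \left(3 - 5\right)^{2} + \left(-8\right) 5 \frac{1}{8 + 6} \left(-54\right) = \left(-2\right)^{2} + \left(-8\right) 5 \cdot \frac{1}{14} \left(-54\right) = 4 + \left(-8\right) 5 \cdot \frac{1}{14} \left(-54\right) = 4 - - \frac{1080}{7} = 4 + \frac{1080}{7} = \frac{1108}{7}$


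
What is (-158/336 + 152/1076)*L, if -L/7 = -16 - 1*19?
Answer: -520345/6456 ≈ -80.599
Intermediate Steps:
L = 245 (L = -7*(-16 - 1*19) = -7*(-16 - 19) = -7*(-35) = 245)
(-158/336 + 152/1076)*L = (-158/336 + 152/1076)*245 = (-158*1/336 + 152*(1/1076))*245 = (-79/168 + 38/269)*245 = -14867/45192*245 = -520345/6456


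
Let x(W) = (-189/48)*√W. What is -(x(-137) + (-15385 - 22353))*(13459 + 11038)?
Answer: 924467786 + 1543311*I*√137/16 ≈ 9.2447e+8 + 1.129e+6*I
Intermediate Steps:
x(W) = -63*√W/16 (x(W) = (-189*1/48)*√W = -63*√W/16)
-(x(-137) + (-15385 - 22353))*(13459 + 11038) = -(-63*I*√137/16 + (-15385 - 22353))*(13459 + 11038) = -(-63*I*√137/16 - 37738)*24497 = -(-37738 - 63*I*√137/16)*24497 = -(-924467786 - 1543311*I*√137/16) = 924467786 + 1543311*I*√137/16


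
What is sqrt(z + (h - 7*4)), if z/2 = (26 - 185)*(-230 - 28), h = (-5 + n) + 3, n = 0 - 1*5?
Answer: sqrt(82009) ≈ 286.37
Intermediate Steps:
n = -5 (n = 0 - 5 = -5)
h = -7 (h = (-5 - 5) + 3 = -10 + 3 = -7)
z = 82044 (z = 2*((26 - 185)*(-230 - 28)) = 2*(-159*(-258)) = 2*41022 = 82044)
sqrt(z + (h - 7*4)) = sqrt(82044 + (-7 - 7*4)) = sqrt(82044 + (-7 - 28)) = sqrt(82044 - 35) = sqrt(82009)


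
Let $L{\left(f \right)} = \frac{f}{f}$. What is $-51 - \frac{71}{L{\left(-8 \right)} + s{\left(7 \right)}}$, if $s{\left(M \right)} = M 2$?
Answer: $- \frac{836}{15} \approx -55.733$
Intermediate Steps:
$L{\left(f \right)} = 1$
$s{\left(M \right)} = 2 M$
$-51 - \frac{71}{L{\left(-8 \right)} + s{\left(7 \right)}} = -51 - \frac{71}{1 + 2 \cdot 7} = -51 - \frac{71}{1 + 14} = -51 - \frac{71}{15} = - \frac{836}{15}$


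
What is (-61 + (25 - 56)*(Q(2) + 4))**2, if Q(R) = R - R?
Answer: 34225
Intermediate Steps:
Q(R) = 0
(-61 + (25 - 56)*(Q(2) + 4))**2 = (-61 + (25 - 56)*(0 + 4))**2 = (-61 - 31*4)**2 = (-61 - 124)**2 = (-185)**2 = 34225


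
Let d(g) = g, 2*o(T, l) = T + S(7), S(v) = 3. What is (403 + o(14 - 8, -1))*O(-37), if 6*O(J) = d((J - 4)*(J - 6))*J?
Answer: -53163265/12 ≈ -4.4303e+6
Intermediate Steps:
o(T, l) = 3/2 + T/2 (o(T, l) = (T + 3)/2 = (3 + T)/2 = 3/2 + T/2)
O(J) = J*(-6 + J)*(-4 + J)/6 (O(J) = (((J - 4)*(J - 6))*J)/6 = (((-4 + J)*(-6 + J))*J)/6 = (((-6 + J)*(-4 + J))*J)/6 = (J*(-6 + J)*(-4 + J))/6 = J*(-6 + J)*(-4 + J)/6)
(403 + o(14 - 8, -1))*O(-37) = (403 + (3/2 + (14 - 8)/2))*((1/6)*(-37)*(24 + (-37)**2 - 10*(-37))) = (403 + (3/2 + (1/2)*6))*((1/6)*(-37)*(24 + 1369 + 370)) = (403 + (3/2 + 3))*((1/6)*(-37)*1763) = (403 + 9/2)*(-65231/6) = (815/2)*(-65231/6) = -53163265/12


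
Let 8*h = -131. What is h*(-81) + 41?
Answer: 10939/8 ≈ 1367.4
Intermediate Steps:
h = -131/8 (h = (1/8)*(-131) = -131/8 ≈ -16.375)
h*(-81) + 41 = -131/8*(-81) + 41 = 10611/8 + 41 = 10939/8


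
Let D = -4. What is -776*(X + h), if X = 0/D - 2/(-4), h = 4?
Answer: -3492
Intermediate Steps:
X = 1/2 (X = 0/(-4) - 2/(-4) = 0*(-1/4) - 2*(-1/4) = 0 + 1/2 = 1/2 ≈ 0.50000)
-776*(X + h) = -776*(1/2 + 4) = -776*9/2 = -194*18 = -3492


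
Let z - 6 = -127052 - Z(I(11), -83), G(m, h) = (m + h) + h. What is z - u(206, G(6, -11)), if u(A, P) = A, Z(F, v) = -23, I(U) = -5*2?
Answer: -127229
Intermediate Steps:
I(U) = -10
G(m, h) = m + 2*h (G(m, h) = (h + m) + h = m + 2*h)
z = -127023 (z = 6 + (-127052 - 1*(-23)) = 6 + (-127052 + 23) = 6 - 127029 = -127023)
z - u(206, G(6, -11)) = -127023 - 1*206 = -127023 - 206 = -127229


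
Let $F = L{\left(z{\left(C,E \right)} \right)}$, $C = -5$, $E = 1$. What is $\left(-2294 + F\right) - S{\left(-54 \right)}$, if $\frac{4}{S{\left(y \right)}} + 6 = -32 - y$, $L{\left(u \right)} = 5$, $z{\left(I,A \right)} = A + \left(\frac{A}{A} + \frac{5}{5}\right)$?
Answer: $- \frac{9157}{4} \approx -2289.3$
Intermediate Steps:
$z{\left(I,A \right)} = 2 + A$ ($z{\left(I,A \right)} = A + \left(1 + 5 \cdot \frac{1}{5}\right) = A + \left(1 + 1\right) = A + 2 = 2 + A$)
$S{\left(y \right)} = \frac{4}{-38 - y}$ ($S{\left(y \right)} = \frac{4}{-6 - \left(32 + y\right)} = \frac{4}{-38 - y}$)
$F = 5$
$\left(-2294 + F\right) - S{\left(-54 \right)} = \left(-2294 + 5\right) - - \frac{4}{38 - 54} = -2289 - - \frac{4}{-16} = -2289 - \left(-4\right) \left(- \frac{1}{16}\right) = -2289 - \frac{1}{4} = - \frac{9157}{4}$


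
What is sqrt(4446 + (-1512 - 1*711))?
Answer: 3*sqrt(247) ≈ 47.149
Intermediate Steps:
sqrt(4446 + (-1512 - 1*711)) = sqrt(4446 + (-1512 - 711)) = sqrt(4446 - 2223) = sqrt(2223) = 3*sqrt(247)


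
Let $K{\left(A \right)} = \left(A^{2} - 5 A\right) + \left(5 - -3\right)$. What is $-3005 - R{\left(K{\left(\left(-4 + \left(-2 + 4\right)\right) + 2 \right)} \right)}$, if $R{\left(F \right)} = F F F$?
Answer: $-3517$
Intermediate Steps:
$K{\left(A \right)} = 8 + A^{2} - 5 A$ ($K{\left(A \right)} = \left(A^{2} - 5 A\right) + \left(5 + 3\right) = \left(A^{2} - 5 A\right) + 8 = 8 + A^{2} - 5 A$)
$R{\left(F \right)} = F^{3}$ ($R{\left(F \right)} = F^{2} F = F^{3}$)
$-3005 - R{\left(K{\left(\left(-4 + \left(-2 + 4\right)\right) + 2 \right)} \right)} = -3005 - \left(8 + \left(\left(-4 + \left(-2 + 4\right)\right) + 2\right)^{2} - 5 \left(\left(-4 + \left(-2 + 4\right)\right) + 2\right)\right)^{3} = -3005 - \left(8 + \left(\left(-4 + 2\right) + 2\right)^{2} - 5 \left(\left(-4 + 2\right) + 2\right)\right)^{3} = -3005 - \left(8 + \left(-2 + 2\right)^{2} - 5 \left(-2 + 2\right)\right)^{3} = -3005 - \left(8 + 0^{2} - 0\right)^{3} = -3005 - \left(8 + 0 + 0\right)^{3} = -3005 - 8^{3} = -3005 - 512 = -3517$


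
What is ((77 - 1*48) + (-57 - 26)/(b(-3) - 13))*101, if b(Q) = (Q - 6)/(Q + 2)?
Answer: 20099/4 ≈ 5024.8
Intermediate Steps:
b(Q) = (-6 + Q)/(2 + Q)
((77 - 1*48) + (-57 - 26)/(b(-3) - 13))*101 = ((77 - 1*48) + (-57 - 26)/((-6 - 3)/(2 - 3) - 13))*101 = ((77 - 48) - 83/(-9/(-1) - 13))*101 = (29 - 83/(-1*(-9) - 13))*101 = (29 - 83/(9 - 13))*101 = (29 - 83/(-4))*101 = (29 - 83*(-1/4))*101 = (29 + 83/4)*101 = (199/4)*101 = 20099/4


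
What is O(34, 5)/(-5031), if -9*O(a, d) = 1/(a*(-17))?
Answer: -1/26171262 ≈ -3.8210e-8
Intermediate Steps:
O(a, d) = 1/(153*a) (O(a, d) = -(-1/(17*a))/9 = -(-1)/(153*a) = 1/(153*a))
O(34, 5)/(-5031) = ((1/153)/34)/(-5031) = ((1/153)*(1/34))*(-1/5031) = (1/5202)*(-1/5031) = -1/26171262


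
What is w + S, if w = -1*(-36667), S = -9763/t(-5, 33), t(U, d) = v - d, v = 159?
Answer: 4610279/126 ≈ 36590.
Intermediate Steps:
t(U, d) = 159 - d
S = -9763/126 (S = -9763/(159 - 1*33) = -9763/(159 - 33) = -9763/126 ≈ -77.484)
w = 36667
w + S = 36667 - 9763/126 = 4610279/126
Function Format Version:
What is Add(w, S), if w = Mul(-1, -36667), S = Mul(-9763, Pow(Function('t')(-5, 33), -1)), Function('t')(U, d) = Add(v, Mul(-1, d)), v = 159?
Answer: Rational(4610279, 126) ≈ 36590.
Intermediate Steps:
Function('t')(U, d) = Add(159, Mul(-1, d))
S = Rational(-9763, 126) (S = Mul(-9763, Pow(Add(159, Mul(-1, 33)), -1)) = Mul(-9763, Pow(Add(159, -33), -1)) = Mul(-9763, Pow(126, -1)) = Mul(-9763, Rational(1, 126)) = Rational(-9763, 126) ≈ -77.484)
w = 36667
Add(w, S) = Add(36667, Rational(-9763, 126)) = Rational(4610279, 126)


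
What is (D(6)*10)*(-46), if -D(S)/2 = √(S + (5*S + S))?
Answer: 920*√42 ≈ 5962.3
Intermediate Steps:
D(S) = -2*√7*√S (D(S) = -2*√(S + (5*S + S)) = -2*√(S + 6*S) = -2*√7*√S)
(D(6)*10)*(-46) = (-2*√7*√6*10)*(-46) = (-2*√42*10)*(-46) = -20*√42*(-46) = 920*√42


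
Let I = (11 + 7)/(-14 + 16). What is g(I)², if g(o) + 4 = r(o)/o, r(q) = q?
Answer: 9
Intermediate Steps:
I = 9 (I = 18/2 = 18*(½) = 9)
g(o) = -3 (g(o) = -4 + o/o = -4 + 1 = -3)
g(I)² = (-3)² = 9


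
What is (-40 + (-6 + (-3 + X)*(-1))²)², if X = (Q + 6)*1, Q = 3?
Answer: 10816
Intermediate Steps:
X = 9 (X = (3 + 6)*1 = 9*1 = 9)
(-40 + (-6 + (-3 + X)*(-1))²)² = (-40 + (-6 + (-3 + 9)*(-1))²)² = (-40 + (-6 + 6*(-1))²)² = (-40 + (-6 - 6)²)² = (-40 + (-12)²)² = (-40 + 144)² = 104² = 10816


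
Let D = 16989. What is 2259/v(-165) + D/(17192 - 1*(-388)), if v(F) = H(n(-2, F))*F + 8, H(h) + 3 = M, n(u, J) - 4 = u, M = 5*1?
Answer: -5707127/943460 ≈ -6.0491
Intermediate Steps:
M = 5
n(u, J) = 4 + u
H(h) = 2 (H(h) = -3 + 5 = 2)
v(F) = 8 + 2*F (v(F) = 2*F + 8 = 8 + 2*F)
2259/v(-165) + D/(17192 - 1*(-388)) = 2259/(8 + 2*(-165)) + 16989/(17192 - 1*(-388)) = 2259/(8 - 330) + 16989/(17192 + 388) = 2259/(-322) + 16989/17580 = 2259*(-1/322) + 16989*(1/17580) = -2259/322 + 5663/5860 = -5707127/943460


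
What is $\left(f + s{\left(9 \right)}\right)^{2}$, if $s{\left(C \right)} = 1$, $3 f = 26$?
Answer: $\frac{841}{9} \approx 93.444$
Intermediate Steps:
$f = \frac{26}{3}$ ($f = \frac{1}{3} \cdot 26 = \frac{26}{3} \approx 8.6667$)
$\left(f + s{\left(9 \right)}\right)^{2} = \left(\frac{26}{3} + 1\right)^{2} = \left(\frac{29}{3}\right)^{2} = \frac{841}{9}$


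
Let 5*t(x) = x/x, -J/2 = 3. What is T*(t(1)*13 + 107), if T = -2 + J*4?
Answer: -14248/5 ≈ -2849.6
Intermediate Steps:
J = -6 (J = -2*3 = -6)
t(x) = 1/5 (t(x) = (x/x)/5 = (1/5)*1 = 1/5)
T = -26 (T = -2 - 6*4 = -2 - 24 = -26)
T*(t(1)*13 + 107) = -26*((1/5)*13 + 107) = -26*(13/5 + 107) = -26*548/5 = -14248/5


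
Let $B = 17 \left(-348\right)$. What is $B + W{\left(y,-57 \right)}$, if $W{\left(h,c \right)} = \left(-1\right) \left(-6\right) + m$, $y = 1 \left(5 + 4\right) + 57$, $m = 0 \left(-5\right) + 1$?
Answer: $-5909$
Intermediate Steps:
$B = -5916$
$m = 1$ ($m = 0 + 1 = 1$)
$y = 66$ ($y = 1 \cdot 9 + 57 = 9 + 57 = 66$)
$W{\left(h,c \right)} = 7$ ($W{\left(h,c \right)} = \left(-1\right) \left(-6\right) + 1 = 6 + 1 = 7$)
$B + W{\left(y,-57 \right)} = -5916 + 7 = -5909$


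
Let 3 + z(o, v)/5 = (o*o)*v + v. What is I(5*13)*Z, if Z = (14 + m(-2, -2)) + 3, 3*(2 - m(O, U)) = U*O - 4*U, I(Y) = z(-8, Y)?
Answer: 316650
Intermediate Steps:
z(o, v) = -15 + 5*v + 5*v*o² (z(o, v) = -15 + 5*((o*o)*v + v) = -15 + 5*(o²*v + v) = -15 + 5*(v*o² + v) = -15 + 5*(v + v*o²) = -15 + (5*v + 5*v*o²) = -15 + 5*v + 5*v*o²)
I(Y) = -15 + 325*Y (I(Y) = -15 + 5*Y + 5*Y*(-8)² = -15 + 5*Y + 5*Y*64 = -15 + 5*Y + 320*Y = -15 + 325*Y)
m(O, U) = 2 + 4*U/3 - O*U/3 (m(O, U) = 2 - (U*O - 4*U)/3 = 2 - (O*U - 4*U)/3 = 2 - (-4*U + O*U)/3 = 2 + (4*U/3 - O*U/3) = 2 + 4*U/3 - O*U/3)
Z = 15 (Z = (14 + (2 + (4/3)*(-2) - ⅓*(-2)*(-2))) + 3 = (14 + (2 - 8/3 - 4/3)) + 3 = (14 - 2) + 3 = 12 + 3 = 15)
I(5*13)*Z = (-15 + 325*(5*13))*15 = (-15 + 325*65)*15 = (-15 + 21125)*15 = 21110*15 = 316650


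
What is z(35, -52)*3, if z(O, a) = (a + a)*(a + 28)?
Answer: 7488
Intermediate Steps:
z(O, a) = 2*a*(28 + a) (z(O, a) = (2*a)*(28 + a) = 2*a*(28 + a))
z(35, -52)*3 = (2*(-52)*(28 - 52))*3 = (2*(-52)*(-24))*3 = 2496*3 = 7488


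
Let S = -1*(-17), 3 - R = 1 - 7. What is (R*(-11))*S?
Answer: -1683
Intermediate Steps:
R = 9 (R = 3 - (1 - 7) = 3 - 1*(-6) = 3 + 6 = 9)
S = 17
(R*(-11))*S = (9*(-11))*17 = -99*17 = -1683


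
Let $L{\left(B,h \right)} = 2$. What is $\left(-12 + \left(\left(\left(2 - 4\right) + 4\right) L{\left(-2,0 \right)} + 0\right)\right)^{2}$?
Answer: $64$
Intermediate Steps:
$\left(-12 + \left(\left(\left(2 - 4\right) + 4\right) L{\left(-2,0 \right)} + 0\right)\right)^{2} = \left(-12 + \left(\left(\left(2 - 4\right) + 4\right) 2 + 0\right)\right)^{2} = \left(-12 + \left(\left(-2 + 4\right) 2 + 0\right)\right)^{2} = \left(-12 + \left(2 \cdot 2 + 0\right)\right)^{2} = \left(-12 + \left(4 + 0\right)\right)^{2} = \left(-12 + 4\right)^{2} = \left(-8\right)^{2} = 64$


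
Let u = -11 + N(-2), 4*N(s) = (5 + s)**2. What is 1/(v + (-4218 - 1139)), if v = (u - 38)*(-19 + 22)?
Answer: -4/21989 ≈ -0.00018191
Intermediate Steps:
N(s) = (5 + s)**2/4
u = -35/4 (u = -11 + (5 - 2)**2/4 = -11 + (1/4)*3**2 = -11 + (1/4)*9 = -11 + 9/4 = -35/4 ≈ -8.7500)
v = -561/4 (v = (-35/4 - 38)*(-19 + 22) = -187/4*3 = -561/4 ≈ -140.25)
1/(v + (-4218 - 1139)) = 1/(-561/4 + (-4218 - 1139)) = 1/(-561/4 - 5357) = 1/(-21989/4) = -4/21989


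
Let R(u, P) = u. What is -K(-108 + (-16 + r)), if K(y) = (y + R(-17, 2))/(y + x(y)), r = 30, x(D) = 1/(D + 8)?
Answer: -3182/2695 ≈ -1.1807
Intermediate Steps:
x(D) = 1/(8 + D)
K(y) = (-17 + y)/(y + 1/(8 + y)) (K(y) = (y - 17)/(y + 1/(8 + y)) = (-17 + y)/(y + 1/(8 + y)))
-K(-108 + (-16 + r)) = -(-17 + (-108 + (-16 + 30)))*(8 + (-108 + (-16 + 30)))/(1 + (-108 + (-16 + 30))*(8 + (-108 + (-16 + 30)))) = -(-17 + (-108 + 14))*(8 + (-108 + 14))/(1 + (-108 + 14)*(8 + (-108 + 14))) = -(-17 - 94)*(8 - 94)/(1 - 94*(8 - 94)) = -(-111)*(-86)/(1 - 94*(-86)) = -(-111)*(-86)/(1 + 8084) = -(-111)*(-86)/8085 = -1*3182/2695 = -3182/2695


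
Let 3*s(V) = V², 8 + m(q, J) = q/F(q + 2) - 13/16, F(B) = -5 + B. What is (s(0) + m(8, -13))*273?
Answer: -157521/80 ≈ -1969.0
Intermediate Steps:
m(q, J) = -141/16 + q/(-3 + q) (m(q, J) = -8 + (q/(-5 + (q + 2)) - 13/16) = -8 + (q/(-5 + (2 + q)) - 13*1/16) = -8 + (q/(-3 + q) - 13/16) = -8 + (-13/16 + q/(-3 + q)) = -141/16 + q/(-3 + q))
s(V) = V²/3
(s(0) + m(8, -13))*273 = ((⅓)*0² + (423 - 125*8)/(16*(-3 + 8)))*273 = ((⅓)*0 + (1/16)*(423 - 1000)/5)*273 = (0 + (1/16)*(⅕)*(-577))*273 = (0 - 577/80)*273 = -577/80*273 = -157521/80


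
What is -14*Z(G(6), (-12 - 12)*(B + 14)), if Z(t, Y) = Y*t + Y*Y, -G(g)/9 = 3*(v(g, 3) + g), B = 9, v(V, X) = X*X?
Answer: -7395696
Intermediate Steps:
v(V, X) = X**2
G(g) = -243 - 27*g (G(g) = -27*(3**2 + g) = -27*(9 + g) = -9*(27 + 3*g) = -243 - 27*g)
Z(t, Y) = Y**2 + Y*t (Z(t, Y) = Y*t + Y**2 = Y**2 + Y*t)
-14*Z(G(6), (-12 - 12)*(B + 14)) = -14*(-12 - 12)*(9 + 14)*((-12 - 12)*(9 + 14) + (-243 - 27*6)) = -14*(-24*23)*(-24*23 + (-243 - 162)) = -(-7728)*(-552 - 405) = -(-7728)*(-957) = -14*528264 = -7395696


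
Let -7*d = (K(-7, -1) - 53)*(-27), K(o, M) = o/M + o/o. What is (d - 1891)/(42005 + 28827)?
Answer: -3613/123956 ≈ -0.029147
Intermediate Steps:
K(o, M) = 1 + o/M (K(o, M) = o/M + 1 = 1 + o/M)
d = -1215/7 (d = -((-1 - 7)/(-1) - 53)*(-27)/7 = -(-1*(-8) - 53)*(-27)/7 = -(8 - 53)*(-27)/7 = -(-45)*(-27)/7 = -⅐*1215 = -1215/7 ≈ -173.57)
(d - 1891)/(42005 + 28827) = (-1215/7 - 1891)/(42005 + 28827) = -14452/7/70832 = -14452/7*1/70832 = -3613/123956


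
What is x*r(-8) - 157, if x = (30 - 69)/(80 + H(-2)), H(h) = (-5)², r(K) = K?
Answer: -5391/35 ≈ -154.03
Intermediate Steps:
H(h) = 25
x = -13/35 (x = (30 - 69)/(80 + 25) = -39/105 = -39*1/105 = -13/35 ≈ -0.37143)
x*r(-8) - 157 = -13/35*(-8) - 157 = 104/35 - 157 = -5391/35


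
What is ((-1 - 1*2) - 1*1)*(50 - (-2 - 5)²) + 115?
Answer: 111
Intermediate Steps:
((-1 - 1*2) - 1*1)*(50 - (-2 - 5)²) + 115 = ((-1 - 2) - 1)*(50 - 1*(-7)²) + 115 = (-3 - 1)*(50 - 1*49) + 115 = -4*(50 - 49) + 115 = -4*1 + 115 = -4 + 115 = 111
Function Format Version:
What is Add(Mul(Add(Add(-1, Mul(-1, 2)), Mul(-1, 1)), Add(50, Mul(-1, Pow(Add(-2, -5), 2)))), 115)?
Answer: 111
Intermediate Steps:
Add(Mul(Add(Add(-1, Mul(-1, 2)), Mul(-1, 1)), Add(50, Mul(-1, Pow(Add(-2, -5), 2)))), 115) = Add(Mul(Add(Add(-1, -2), -1), Add(50, Mul(-1, Pow(-7, 2)))), 115) = Add(Mul(Add(-3, -1), Add(50, Mul(-1, 49))), 115) = Add(Mul(-4, Add(50, -49)), 115) = Add(Mul(-4, 1), 115) = Add(-4, 115) = 111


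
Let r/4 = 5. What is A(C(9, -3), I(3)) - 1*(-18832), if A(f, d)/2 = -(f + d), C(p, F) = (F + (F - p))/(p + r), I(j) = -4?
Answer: 546390/29 ≈ 18841.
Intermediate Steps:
r = 20 (r = 4*5 = 20)
C(p, F) = (-p + 2*F)/(20 + p) (C(p, F) = (F + (F - p))/(p + 20) = (-p + 2*F)/(20 + p))
A(f, d) = -2*d - 2*f (A(f, d) = 2*(-(f + d)) = 2*(-(d + f)) = 2*(-d - f) = -2*d - 2*f)
A(C(9, -3), I(3)) - 1*(-18832) = (-2*(-4) - 2*(-1*9 + 2*(-3))/(20 + 9)) - 1*(-18832) = (8 - 2*(-9 - 6)/29) + 18832 = (8 - 2*(-15)/29) + 18832 = (8 - 2*(-15/29)) + 18832 = (8 + 30/29) + 18832 = 262/29 + 18832 = 546390/29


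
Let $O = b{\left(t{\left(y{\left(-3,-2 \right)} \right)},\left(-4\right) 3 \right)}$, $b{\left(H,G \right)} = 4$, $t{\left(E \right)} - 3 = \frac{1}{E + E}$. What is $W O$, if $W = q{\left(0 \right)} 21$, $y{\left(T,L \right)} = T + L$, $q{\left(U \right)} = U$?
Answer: $0$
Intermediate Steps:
$y{\left(T,L \right)} = L + T$
$t{\left(E \right)} = 3 + \frac{1}{2 E}$ ($t{\left(E \right)} = 3 + \frac{1}{E + E} = 3 + \frac{1}{2 E}$)
$O = 4$
$W = 0$ ($W = 0 \cdot 21 = 0$)
$W O = 0 \cdot 4 = 0$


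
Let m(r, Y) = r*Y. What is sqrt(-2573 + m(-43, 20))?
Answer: I*sqrt(3433) ≈ 58.592*I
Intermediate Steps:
m(r, Y) = Y*r
sqrt(-2573 + m(-43, 20)) = sqrt(-2573 + 20*(-43)) = sqrt(-2573 - 860) = sqrt(-3433) = I*sqrt(3433)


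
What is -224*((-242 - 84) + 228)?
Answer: 21952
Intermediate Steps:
-224*((-242 - 84) + 228) = -224*(-326 + 228) = -224*(-98) = 21952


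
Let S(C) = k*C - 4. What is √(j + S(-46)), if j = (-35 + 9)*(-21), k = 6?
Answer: √266 ≈ 16.310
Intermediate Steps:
S(C) = -4 + 6*C (S(C) = 6*C - 4 = -4 + 6*C)
j = 546 (j = -26*(-21) = 546)
√(j + S(-46)) = √(546 + (-4 + 6*(-46))) = √(546 + (-4 - 276)) = √(546 - 280) = √266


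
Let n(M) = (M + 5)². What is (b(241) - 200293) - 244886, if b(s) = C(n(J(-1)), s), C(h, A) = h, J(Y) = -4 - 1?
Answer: -445179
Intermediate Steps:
J(Y) = -5
n(M) = (5 + M)²
b(s) = 0 (b(s) = (5 - 5)² = 0² = 0)
(b(241) - 200293) - 244886 = (0 - 200293) - 244886 = -200293 - 244886 = -445179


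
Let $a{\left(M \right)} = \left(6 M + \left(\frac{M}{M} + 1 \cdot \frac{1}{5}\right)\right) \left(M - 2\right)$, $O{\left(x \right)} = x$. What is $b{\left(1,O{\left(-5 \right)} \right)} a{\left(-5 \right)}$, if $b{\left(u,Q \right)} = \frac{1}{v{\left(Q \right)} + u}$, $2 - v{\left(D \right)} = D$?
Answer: $\frac{126}{5} \approx 25.2$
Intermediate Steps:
$v{\left(D \right)} = 2 - D$
$a{\left(M \right)} = \left(-2 + M\right) \left(\frac{6}{5} + 6 M\right)$ ($a{\left(M \right)} = \left(6 M + \left(1 + 1 \cdot \frac{1}{5}\right)\right) \left(-2 + M\right) = \left(6 M + \left(1 + \frac{1}{5}\right)\right) \left(-2 + M\right) = \left(6 M + \frac{6}{5}\right) \left(-2 + M\right) = \left(\frac{6}{5} + 6 M\right) \left(-2 + M\right) = \left(-2 + M\right) \left(\frac{6}{5} + 6 M\right)$)
$b{\left(u,Q \right)} = \frac{1}{2 + u - Q}$ ($b{\left(u,Q \right)} = \frac{1}{\left(2 - Q\right) + u} = \frac{1}{2 + u - Q}$)
$b{\left(1,O{\left(-5 \right)} \right)} a{\left(-5 \right)} = \frac{- \frac{12}{5} + 6 \left(-5\right)^{2} - -54}{2 + 1 - -5} = \frac{- \frac{12}{5} + 6 \cdot 25 + 54}{2 + 1 + 5} = \frac{- \frac{12}{5} + 150 + 54}{8} = \frac{1}{8} \cdot \frac{1008}{5} = \frac{126}{5}$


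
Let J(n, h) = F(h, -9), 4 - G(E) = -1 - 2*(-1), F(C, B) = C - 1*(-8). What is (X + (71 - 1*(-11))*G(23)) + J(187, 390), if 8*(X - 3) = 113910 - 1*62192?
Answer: 28447/4 ≈ 7111.8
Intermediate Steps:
F(C, B) = 8 + C (F(C, B) = C + 8 = 8 + C)
X = 25871/4 (X = 3 + (113910 - 1*62192)/8 = 3 + (113910 - 62192)/8 = 3 + (1/8)*51718 = 3 + 25859/4 = 25871/4 ≈ 6467.8)
G(E) = 3 (G(E) = 4 - (-1 - 2*(-1)) = 4 - (-1 + 2) = 4 - 1*1 = 4 - 1 = 3)
J(n, h) = 8 + h
(X + (71 - 1*(-11))*G(23)) + J(187, 390) = (25871/4 + (71 - 1*(-11))*3) + (8 + 390) = (25871/4 + (71 + 11)*3) + 398 = (25871/4 + 82*3) + 398 = (25871/4 + 246) + 398 = 26855/4 + 398 = 28447/4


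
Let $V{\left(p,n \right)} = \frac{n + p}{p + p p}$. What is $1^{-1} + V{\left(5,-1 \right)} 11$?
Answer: $\frac{37}{15} \approx 2.4667$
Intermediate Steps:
$V{\left(p,n \right)} = \frac{n + p}{p + p^{2}}$
$1^{-1} + V{\left(5,-1 \right)} 11 = 1^{-1} + \frac{-1 + 5}{5 \left(1 + 5\right)} 11 = 1 + \frac{1}{5} \cdot \frac{1}{6} \cdot 4 \cdot 11 = 1 + \frac{2}{15} \cdot 11 = 1 + \frac{22}{15} = \frac{37}{15}$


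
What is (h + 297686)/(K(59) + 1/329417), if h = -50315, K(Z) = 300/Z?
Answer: 4807804549713/98825159 ≈ 48650.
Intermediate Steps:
(h + 297686)/(K(59) + 1/329417) = (-50315 + 297686)/(300/59 + 1/329417) = 247371/(300*(1/59) + 1/329417) = 247371/(300/59 + 1/329417) = 247371/(98825159/19435603) = 247371*(19435603/98825159) = 4807804549713/98825159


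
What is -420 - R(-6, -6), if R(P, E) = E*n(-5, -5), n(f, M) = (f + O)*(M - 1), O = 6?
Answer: -456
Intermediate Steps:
n(f, M) = (-1 + M)*(6 + f) (n(f, M) = (f + 6)*(M - 1) = (6 + f)*(-1 + M) = (-1 + M)*(6 + f))
R(P, E) = -6*E (R(P, E) = E*(-6 - 1*(-5) + 6*(-5) - 5*(-5)) = E*(-6 + 5 - 30 + 25) = E*(-6) = -6*E)
-420 - R(-6, -6) = -420 - (-6)*(-6) = -420 - 1*36 = -420 - 36 = -456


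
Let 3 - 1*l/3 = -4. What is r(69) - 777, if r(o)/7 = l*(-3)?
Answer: -1218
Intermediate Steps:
l = 21 (l = 9 - 3*(-4) = 9 + 12 = 21)
r(o) = -441 (r(o) = 7*(21*(-3)) = 7*(-63) = -441)
r(69) - 777 = -441 - 777 = -1218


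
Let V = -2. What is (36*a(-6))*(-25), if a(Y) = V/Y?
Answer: -300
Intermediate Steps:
a(Y) = -2/Y
(36*a(-6))*(-25) = (36*(-2/(-6)))*(-25) = (36*(-2*(-⅙)))*(-25) = (36*(⅓))*(-25) = 12*(-25) = -300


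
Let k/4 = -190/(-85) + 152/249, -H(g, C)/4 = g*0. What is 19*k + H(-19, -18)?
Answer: 915496/4233 ≈ 216.28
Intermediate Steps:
H(g, C) = 0 (H(g, C) = -4*g*0 = -4*0 = 0)
k = 48184/4233 (k = 4*(-190/(-85) + 152/249) = 4*(-190*(-1/85) + 152*(1/249)) = 4*(38/17 + 152/249) = 4*(12046/4233) = 48184/4233 ≈ 11.383)
19*k + H(-19, -18) = 19*(48184/4233) + 0 = 915496/4233 + 0 = 915496/4233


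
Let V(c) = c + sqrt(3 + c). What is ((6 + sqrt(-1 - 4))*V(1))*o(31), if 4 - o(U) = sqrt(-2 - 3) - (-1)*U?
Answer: -471 - 99*I*sqrt(5) ≈ -471.0 - 221.37*I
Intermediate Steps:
o(U) = 4 - U - I*sqrt(5) (o(U) = 4 - (sqrt(-2 - 3) - (-1)*U) = 4 - (sqrt(-5) + U) = 4 - (I*sqrt(5) + U) = 4 - (U + I*sqrt(5)) = 4 + (-U - I*sqrt(5)) = 4 - U - I*sqrt(5))
((6 + sqrt(-1 - 4))*V(1))*o(31) = ((6 + sqrt(-1 - 4))*(1 + sqrt(3 + 1)))*(4 - 1*31 - I*sqrt(5)) = ((6 + sqrt(-5))*(1 + sqrt(4)))*(4 - 31 - I*sqrt(5)) = ((6 + I*sqrt(5))*(1 + 2))*(-27 - I*sqrt(5)) = ((6 + I*sqrt(5))*3)*(-27 - I*sqrt(5)) = (18 + 3*I*sqrt(5))*(-27 - I*sqrt(5)) = (-27 - I*sqrt(5))*(18 + 3*I*sqrt(5))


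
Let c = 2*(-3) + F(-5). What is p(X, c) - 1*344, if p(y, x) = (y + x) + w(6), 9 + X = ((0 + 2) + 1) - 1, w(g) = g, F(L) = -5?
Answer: -356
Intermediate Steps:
X = -7 (X = -9 + (((0 + 2) + 1) - 1) = -9 + ((2 + 1) - 1) = -9 + (3 - 1) = -9 + 2 = -7)
c = -11 (c = 2*(-3) - 5 = -6 - 5 = -11)
p(y, x) = 6 + x + y (p(y, x) = (y + x) + 6 = (x + y) + 6 = 6 + x + y)
p(X, c) - 1*344 = (6 - 11 - 7) - 1*344 = -12 - 344 = -356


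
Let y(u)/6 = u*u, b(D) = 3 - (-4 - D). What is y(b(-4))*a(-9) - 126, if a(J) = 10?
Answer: 414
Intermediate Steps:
b(D) = 7 + D (b(D) = 3 + (4 + D) = 7 + D)
y(u) = 6*u² (y(u) = 6*(u*u) = 6*u²)
y(b(-4))*a(-9) - 126 = (6*(7 - 4)²)*10 - 126 = (6*3²)*10 - 126 = (6*9)*10 - 126 = 54*10 - 126 = 540 - 126 = 414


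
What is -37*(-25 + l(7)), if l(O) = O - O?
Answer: 925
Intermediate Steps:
l(O) = 0
-37*(-25 + l(7)) = -37*(-25 + 0) = -37*(-25) = 925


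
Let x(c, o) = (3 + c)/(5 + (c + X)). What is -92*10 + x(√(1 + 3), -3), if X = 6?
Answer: -11955/13 ≈ -919.62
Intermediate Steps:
x(c, o) = (3 + c)/(11 + c) (x(c, o) = (3 + c)/(5 + (c + 6)) = (3 + c)/(5 + (6 + c)) = (3 + c)/(11 + c))
-92*10 + x(√(1 + 3), -3) = -92*10 + (3 + √(1 + 3))/(11 + √(1 + 3)) = -920 + (3 + √4)/(11 + √4) = -920 + (3 + 2)/(11 + 2) = -920 + 5/13 = -11955/13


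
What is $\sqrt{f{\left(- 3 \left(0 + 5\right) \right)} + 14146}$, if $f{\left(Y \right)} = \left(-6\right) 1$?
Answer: $2 \sqrt{3535} \approx 118.91$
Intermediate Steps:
$f{\left(Y \right)} = -6$
$\sqrt{f{\left(- 3 \left(0 + 5\right) \right)} + 14146} = \sqrt{-6 + 14146} = \sqrt{14140} = 2 \sqrt{3535}$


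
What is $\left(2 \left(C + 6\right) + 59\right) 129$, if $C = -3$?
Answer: $8385$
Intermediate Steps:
$\left(2 \left(C + 6\right) + 59\right) 129 = \left(2 \left(-3 + 6\right) + 59\right) 129 = \left(2 \cdot 3 + 59\right) 129 = \left(6 + 59\right) 129 = 65 \cdot 129 = 8385$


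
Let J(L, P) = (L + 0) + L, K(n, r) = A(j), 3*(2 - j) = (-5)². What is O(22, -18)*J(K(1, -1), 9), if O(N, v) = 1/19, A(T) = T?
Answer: -⅔ ≈ -0.66667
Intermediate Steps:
j = -19/3 (j = 2 - ⅓*(-5)² = 2 - ⅓*25 = 2 - 25/3 = -19/3 ≈ -6.3333)
O(N, v) = 1/19
K(n, r) = -19/3
J(L, P) = 2*L (J(L, P) = L + L = 2*L)
O(22, -18)*J(K(1, -1), 9) = (2*(-19/3))/19 = (1/19)*(-38/3) = -⅔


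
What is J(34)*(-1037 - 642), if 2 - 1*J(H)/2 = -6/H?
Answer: -124246/17 ≈ -7308.6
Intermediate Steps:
J(H) = 4 + 12/H (J(H) = 4 - (-12)/H = 4 + 12/H)
J(34)*(-1037 - 642) = (4 + 12/34)*(-1037 - 642) = (4 + 12*(1/34))*(-1679) = (4 + 6/17)*(-1679) = (74/17)*(-1679) = -124246/17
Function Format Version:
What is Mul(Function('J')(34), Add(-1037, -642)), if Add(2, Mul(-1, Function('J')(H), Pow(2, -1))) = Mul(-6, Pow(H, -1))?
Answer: Rational(-124246, 17) ≈ -7308.6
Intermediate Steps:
Function('J')(H) = Add(4, Mul(12, Pow(H, -1))) (Function('J')(H) = Add(4, Mul(-2, Mul(-6, Pow(H, -1)))) = Add(4, Mul(12, Pow(H, -1))))
Mul(Function('J')(34), Add(-1037, -642)) = Mul(Add(4, Mul(12, Pow(34, -1))), Add(-1037, -642)) = Mul(Add(4, Mul(12, Rational(1, 34))), -1679) = Mul(Add(4, Rational(6, 17)), -1679) = Mul(Rational(74, 17), -1679) = Rational(-124246, 17)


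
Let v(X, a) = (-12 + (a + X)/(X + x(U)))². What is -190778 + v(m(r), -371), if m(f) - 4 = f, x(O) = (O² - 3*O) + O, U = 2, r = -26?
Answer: -92319911/484 ≈ -1.9074e+5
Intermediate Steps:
x(O) = O² - 2*O
m(f) = 4 + f
v(X, a) = (-12 + (X + a)/X)² (v(X, a) = (-12 + (a + X)/(X + 2*(-2 + 2)))² = (-12 + (X + a)/(X + 2*0))² = (-12 + (X + a)/(X + 0))² = (-12 + (X + a)/X)²)
-190778 + v(m(r), -371) = -190778 + (-1*(-371) + 11*(4 - 26))²/(4 - 26)² = -190778 + (371 + 11*(-22))²/(-22)² = -190778 + (371 - 242)²/484 = -190778 + (1/484)*129² = -190778 + (1/484)*16641 = -190778 + 16641/484 = -92319911/484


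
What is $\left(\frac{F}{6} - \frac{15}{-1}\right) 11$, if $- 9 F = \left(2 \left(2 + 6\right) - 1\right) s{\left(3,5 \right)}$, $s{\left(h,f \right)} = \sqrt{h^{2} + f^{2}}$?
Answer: $165 - \frac{55 \sqrt{34}}{18} \approx 147.18$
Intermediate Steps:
$s{\left(h,f \right)} = \sqrt{f^{2} + h^{2}}$
$F = - \frac{5 \sqrt{34}}{3}$ ($F = - \frac{\left(2 \left(2 + 6\right) - 1\right) \sqrt{5^{2} + 3^{2}}}{9} = - \frac{\left(2 \cdot 8 - 1\right) \sqrt{25 + 9}}{9} = - \frac{\left(16 - 1\right) \sqrt{34}}{9} = - \frac{15 \sqrt{34}}{9} = - \frac{5 \sqrt{34}}{3} \approx -9.7182$)
$\left(\frac{F}{6} - \frac{15}{-1}\right) 11 = \left(\frac{\left(- \frac{5}{3}\right) \sqrt{34}}{6} - \frac{15}{-1}\right) 11 = \left(- \frac{5 \sqrt{34}}{3} \cdot \frac{1}{6} - -15\right) 11 = \left(- \frac{5 \sqrt{34}}{18} + 15\right) 11 = \left(15 - \frac{5 \sqrt{34}}{18}\right) 11 = 165 - \frac{55 \sqrt{34}}{18}$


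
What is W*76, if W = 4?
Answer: 304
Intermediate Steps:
W*76 = 4*76 = 304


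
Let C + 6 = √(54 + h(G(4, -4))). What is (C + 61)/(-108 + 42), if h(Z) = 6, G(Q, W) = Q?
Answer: -⅚ - √15/33 ≈ -0.95070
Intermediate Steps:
C = -6 + 2*√15 (C = -6 + √(54 + 6) = -6 + √60 = -6 + 2*√15 ≈ 1.7460)
(C + 61)/(-108 + 42) = ((-6 + 2*√15) + 61)/(-108 + 42) = (55 + 2*√15)/(-66) = (55 + 2*√15)*(-1/66) = -⅚ - √15/33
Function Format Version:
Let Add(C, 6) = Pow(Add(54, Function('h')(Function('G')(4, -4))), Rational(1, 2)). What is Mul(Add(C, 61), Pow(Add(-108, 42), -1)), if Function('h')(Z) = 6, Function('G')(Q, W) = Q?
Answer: Add(Rational(-5, 6), Mul(Rational(-1, 33), Pow(15, Rational(1, 2)))) ≈ -0.95070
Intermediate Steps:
C = Add(-6, Mul(2, Pow(15, Rational(1, 2)))) (C = Add(-6, Pow(Add(54, 6), Rational(1, 2))) = Add(-6, Pow(60, Rational(1, 2))) = Add(-6, Mul(2, Pow(15, Rational(1, 2)))) ≈ 1.7460)
Mul(Add(C, 61), Pow(Add(-108, 42), -1)) = Mul(Add(Add(-6, Mul(2, Pow(15, Rational(1, 2)))), 61), Pow(Add(-108, 42), -1)) = Mul(Add(55, Mul(2, Pow(15, Rational(1, 2)))), Pow(-66, -1)) = Mul(Add(55, Mul(2, Pow(15, Rational(1, 2)))), Rational(-1, 66)) = Add(Rational(-5, 6), Mul(Rational(-1, 33), Pow(15, Rational(1, 2))))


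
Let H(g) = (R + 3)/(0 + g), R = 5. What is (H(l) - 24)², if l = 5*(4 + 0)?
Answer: 13924/25 ≈ 556.96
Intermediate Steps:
l = 20 (l = 5*4 = 20)
H(g) = 8/g (H(g) = (5 + 3)/(0 + g) = 8/g)
(H(l) - 24)² = (8/20 - 24)² = (8*(1/20) - 24)² = (⅖ - 24)² = (-118/5)² = 13924/25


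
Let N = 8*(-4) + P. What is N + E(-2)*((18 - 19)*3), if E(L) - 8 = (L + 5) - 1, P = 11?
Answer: -51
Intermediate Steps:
E(L) = 12 + L (E(L) = 8 + ((L + 5) - 1) = 8 + ((5 + L) - 1) = 8 + (4 + L) = 12 + L)
N = -21 (N = 8*(-4) + 11 = -32 + 11 = -21)
N + E(-2)*((18 - 19)*3) = -21 + (12 - 2)*((18 - 19)*3) = -21 + 10*(-1*3) = -21 + 10*(-3) = -21 - 30 = -51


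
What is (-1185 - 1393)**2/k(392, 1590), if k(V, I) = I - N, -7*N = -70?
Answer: 1661521/395 ≈ 4206.4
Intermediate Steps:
N = 10 (N = -1/7*(-70) = 10)
k(V, I) = -10 + I (k(V, I) = I - 1*10 = I - 10 = -10 + I)
(-1185 - 1393)**2/k(392, 1590) = (-1185 - 1393)**2/(-10 + 1590) = (-2578)**2/1580 = 6646084*(1/1580) = 1661521/395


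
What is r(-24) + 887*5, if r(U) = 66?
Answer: 4501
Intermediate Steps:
r(-24) + 887*5 = 66 + 887*5 = 66 + 4435 = 4501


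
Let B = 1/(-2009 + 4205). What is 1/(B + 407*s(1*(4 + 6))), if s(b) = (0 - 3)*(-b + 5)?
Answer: 2196/13406581 ≈ 0.00016380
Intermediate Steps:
s(b) = -15 + 3*b (s(b) = -3*(5 - b) = -15 + 3*b)
B = 1/2196 ≈ 0.00045537
1/(B + 407*s(1*(4 + 6))) = 1/(1/2196 + 407*(-15 + 3*(1*(4 + 6)))) = 1/(1/2196 + 407*(-15 + 3*(1*10))) = 1/(1/2196 + 407*(-15 + 3*10)) = 1/(1/2196 + 407*(-15 + 30)) = 1/(1/2196 + 407*15) = 1/(1/2196 + 6105) = 1/(13406581/2196) = 2196/13406581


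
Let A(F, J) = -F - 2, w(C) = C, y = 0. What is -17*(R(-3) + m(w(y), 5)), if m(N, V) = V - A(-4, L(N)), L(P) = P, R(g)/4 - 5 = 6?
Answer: -799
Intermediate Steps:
R(g) = 44 (R(g) = 20 + 4*6 = 20 + 24 = 44)
A(F, J) = -2 - F
m(N, V) = -2 + V (m(N, V) = V - (-2 - 1*(-4)) = V - (-2 + 4) = V - 1*2 = V - 2 = -2 + V)
-17*(R(-3) + m(w(y), 5)) = -17*(44 + (-2 + 5)) = -17*(44 + 3) = -17*47 = -799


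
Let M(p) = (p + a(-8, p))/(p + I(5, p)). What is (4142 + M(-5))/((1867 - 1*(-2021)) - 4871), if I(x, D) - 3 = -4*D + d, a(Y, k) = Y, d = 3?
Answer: -86969/20643 ≈ -4.2130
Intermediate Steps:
I(x, D) = 6 - 4*D (I(x, D) = 3 + (-4*D + 3) = 3 + (3 - 4*D) = 6 - 4*D)
M(p) = (-8 + p)/(6 - 3*p) (M(p) = (p - 8)/(p + (6 - 4*p)) = (-8 + p)/(6 - 3*p))
(4142 + M(-5))/((1867 - 1*(-2021)) - 4871) = (4142 + (-8 - 5)/(3*(2 - 1*(-5))))/((1867 - 1*(-2021)) - 4871) = (4142 + (⅓)*(-13)/(2 + 5))/((1867 + 2021) - 4871) = (4142 + (⅓)*(-13)/7)/(3888 - 4871) = (4142 + (⅓)*(⅐)*(-13))/(-983) = (4142 - 13/21)*(-1/983) = (86969/21)*(-1/983) = -86969/20643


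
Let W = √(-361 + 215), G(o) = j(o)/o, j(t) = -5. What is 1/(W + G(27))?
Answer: -135/106459 - 729*I*√146/106459 ≈ -0.0012681 - 0.082741*I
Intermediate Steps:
G(o) = -5/o
W = I*√146 (W = √(-146) = I*√146 ≈ 12.083*I)
1/(W + G(27)) = 1/(I*√146 - 5/27) = 1/(-5/27 + I*√146)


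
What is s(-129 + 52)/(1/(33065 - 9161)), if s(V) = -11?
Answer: -262944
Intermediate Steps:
s(-129 + 52)/(1/(33065 - 9161)) = -11/(1/(33065 - 9161)) = -11/(1/23904) = -11/1/23904 = -11*23904 = -262944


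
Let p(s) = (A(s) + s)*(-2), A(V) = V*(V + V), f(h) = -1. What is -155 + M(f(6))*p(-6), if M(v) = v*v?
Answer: -287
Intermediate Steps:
A(V) = 2*V**2 (A(V) = V*(2*V) = 2*V**2)
M(v) = v**2
p(s) = -4*s**2 - 2*s (p(s) = (2*s**2 + s)*(-2) = (s + 2*s**2)*(-2) = -4*s**2 - 2*s)
-155 + M(f(6))*p(-6) = -155 + (-1)**2*(2*(-6)*(-1 - 2*(-6))) = -155 + 1*(2*(-6)*(-1 + 12)) = -155 + 1*(2*(-6)*11) = -155 + 1*(-132) = -155 - 132 = -287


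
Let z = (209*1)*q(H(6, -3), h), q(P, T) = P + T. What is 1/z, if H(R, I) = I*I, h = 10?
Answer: 1/3971 ≈ 0.00025183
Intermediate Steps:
H(R, I) = I**2
z = 3971 (z = (209*1)*((-3)**2 + 10) = 209*(9 + 10) = 209*19 = 3971)
1/z = 1/3971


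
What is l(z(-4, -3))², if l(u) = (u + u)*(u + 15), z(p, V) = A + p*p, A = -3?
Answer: 529984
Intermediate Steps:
z(p, V) = -3 + p² (z(p, V) = -3 + p*p = -3 + p²)
l(u) = 2*u*(15 + u) (l(u) = (2*u)*(15 + u) = 2*u*(15 + u))
l(z(-4, -3))² = (2*(-3 + (-4)²)*(15 + (-3 + (-4)²)))² = (2*(-3 + 16)*(15 + (-3 + 16)))² = (2*13*(15 + 13))² = (2*13*28)² = 728² = 529984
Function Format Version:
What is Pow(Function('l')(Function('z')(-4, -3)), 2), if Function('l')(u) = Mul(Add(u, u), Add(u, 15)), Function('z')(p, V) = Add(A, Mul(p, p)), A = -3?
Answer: 529984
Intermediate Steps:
Function('z')(p, V) = Add(-3, Pow(p, 2)) (Function('z')(p, V) = Add(-3, Mul(p, p)) = Add(-3, Pow(p, 2)))
Function('l')(u) = Mul(2, u, Add(15, u)) (Function('l')(u) = Mul(Mul(2, u), Add(15, u)) = Mul(2, u, Add(15, u)))
Pow(Function('l')(Function('z')(-4, -3)), 2) = Pow(Mul(2, Add(-3, Pow(-4, 2)), Add(15, Add(-3, Pow(-4, 2)))), 2) = Pow(Mul(2, Add(-3, 16), Add(15, Add(-3, 16))), 2) = Pow(Mul(2, 13, Add(15, 13)), 2) = Pow(Mul(2, 13, 28), 2) = Pow(728, 2) = 529984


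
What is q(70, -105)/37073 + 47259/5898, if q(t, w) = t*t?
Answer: 593644369/72885518 ≈ 8.1449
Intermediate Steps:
q(t, w) = t**2
q(70, -105)/37073 + 47259/5898 = 70**2/37073 + 47259/5898 = 4900*(1/37073) + 47259*(1/5898) = 4900/37073 + 15753/1966 = 593644369/72885518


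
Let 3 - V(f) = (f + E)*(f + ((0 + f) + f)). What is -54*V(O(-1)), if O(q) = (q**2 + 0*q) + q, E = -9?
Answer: -162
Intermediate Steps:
O(q) = q + q**2 (O(q) = (q**2 + 0) + q = q**2 + q = q + q**2)
V(f) = 3 - 3*f*(-9 + f) (V(f) = 3 - (f - 9)*(f + ((0 + f) + f)) = 3 - (-9 + f)*(f + (f + f)) = 3 - (-9 + f)*(f + 2*f) = 3 - (-9 + f)*3*f = 3 - 3*f*(-9 + f))
-54*V(O(-1)) = -54*(3 - 3*(1 - 1)**2 + 27*(-(1 - 1))) = -54*(3 - 3*(-1*0)**2 + 27*(-1*0)) = -54*(3 - 3*0**2 + 27*0) = -54*(3 - 3*0 + 0) = -54*(3 + 0 + 0) = -54*3 = -162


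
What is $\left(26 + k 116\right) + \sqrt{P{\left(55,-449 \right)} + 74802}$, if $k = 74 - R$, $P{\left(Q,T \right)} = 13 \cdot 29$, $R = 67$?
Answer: $838 + \sqrt{75179} \approx 1112.2$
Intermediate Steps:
$P{\left(Q,T \right)} = 377$
$k = 7$ ($k = 74 - 67 = 7$)
$\left(26 + k 116\right) + \sqrt{P{\left(55,-449 \right)} + 74802} = \left(26 + 7 \cdot 116\right) + \sqrt{377 + 74802} = \left(26 + 812\right) + \sqrt{75179} = 838 + \sqrt{75179}$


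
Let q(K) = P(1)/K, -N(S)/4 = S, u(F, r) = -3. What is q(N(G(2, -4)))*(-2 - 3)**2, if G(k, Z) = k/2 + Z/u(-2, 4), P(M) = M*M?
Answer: -75/28 ≈ -2.6786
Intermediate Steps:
P(M) = M**2
G(k, Z) = k/2 - Z/3 (G(k, Z) = k/2 + Z/(-3) = k*(1/2) + Z*(-1/3) = k/2 - Z/3)
N(S) = -4*S
q(K) = 1/K (q(K) = 1**2/K = 1/K)
q(N(G(2, -4)))*(-2 - 3)**2 = (-2 - 3)**2/((-4*((1/2)*2 - 1/3*(-4)))) = (-5)**2/(-4*(1 + 4/3)) = 25/(-4*7/3) = 25/(-28/3) = -3/28*25 = -75/28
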